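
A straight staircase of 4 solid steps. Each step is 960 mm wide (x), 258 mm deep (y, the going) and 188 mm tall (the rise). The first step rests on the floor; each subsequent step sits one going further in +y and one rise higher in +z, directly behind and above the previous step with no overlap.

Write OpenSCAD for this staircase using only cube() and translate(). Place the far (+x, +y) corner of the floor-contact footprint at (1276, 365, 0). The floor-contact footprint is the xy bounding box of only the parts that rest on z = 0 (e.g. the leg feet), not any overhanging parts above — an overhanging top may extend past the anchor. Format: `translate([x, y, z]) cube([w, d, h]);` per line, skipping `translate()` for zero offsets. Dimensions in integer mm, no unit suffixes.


translate([316, 107, 0]) cube([960, 258, 188]);
translate([316, 365, 188]) cube([960, 258, 188]);
translate([316, 623, 376]) cube([960, 258, 188]);
translate([316, 881, 564]) cube([960, 258, 188]);


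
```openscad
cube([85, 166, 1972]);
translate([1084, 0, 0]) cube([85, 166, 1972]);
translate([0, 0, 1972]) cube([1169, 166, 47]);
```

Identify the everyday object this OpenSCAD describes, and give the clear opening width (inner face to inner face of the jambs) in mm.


A door frame. The clear opening width is 999 mm.

Two 1972 mm tall posts with a header on top — a door frame. The left jamb is 85 mm wide at x = 0; the right jamb starts at x = 1084. The clear opening is 1084 − 85 = 999 mm.


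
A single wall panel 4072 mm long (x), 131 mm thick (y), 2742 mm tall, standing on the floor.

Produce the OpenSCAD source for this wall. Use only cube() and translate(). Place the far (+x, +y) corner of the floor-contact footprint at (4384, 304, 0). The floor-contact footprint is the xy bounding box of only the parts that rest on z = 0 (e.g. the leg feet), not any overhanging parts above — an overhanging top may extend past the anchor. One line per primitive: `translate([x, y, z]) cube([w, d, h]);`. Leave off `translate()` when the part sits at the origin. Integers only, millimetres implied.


translate([312, 173, 0]) cube([4072, 131, 2742]);


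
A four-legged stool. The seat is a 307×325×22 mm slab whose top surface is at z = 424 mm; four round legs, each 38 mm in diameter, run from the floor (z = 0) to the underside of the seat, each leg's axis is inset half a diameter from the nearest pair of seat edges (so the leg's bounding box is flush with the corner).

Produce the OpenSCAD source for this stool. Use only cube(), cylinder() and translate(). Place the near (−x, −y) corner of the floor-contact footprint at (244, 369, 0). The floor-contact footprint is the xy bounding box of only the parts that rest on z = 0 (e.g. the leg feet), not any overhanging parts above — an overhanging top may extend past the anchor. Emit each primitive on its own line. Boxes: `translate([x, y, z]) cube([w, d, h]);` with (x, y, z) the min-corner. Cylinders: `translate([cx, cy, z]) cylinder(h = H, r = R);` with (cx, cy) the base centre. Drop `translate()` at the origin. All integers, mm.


translate([244, 369, 402]) cube([307, 325, 22]);
translate([263, 388, 0]) cylinder(h = 402, r = 19);
translate([532, 388, 0]) cylinder(h = 402, r = 19);
translate([263, 675, 0]) cylinder(h = 402, r = 19);
translate([532, 675, 0]) cylinder(h = 402, r = 19);


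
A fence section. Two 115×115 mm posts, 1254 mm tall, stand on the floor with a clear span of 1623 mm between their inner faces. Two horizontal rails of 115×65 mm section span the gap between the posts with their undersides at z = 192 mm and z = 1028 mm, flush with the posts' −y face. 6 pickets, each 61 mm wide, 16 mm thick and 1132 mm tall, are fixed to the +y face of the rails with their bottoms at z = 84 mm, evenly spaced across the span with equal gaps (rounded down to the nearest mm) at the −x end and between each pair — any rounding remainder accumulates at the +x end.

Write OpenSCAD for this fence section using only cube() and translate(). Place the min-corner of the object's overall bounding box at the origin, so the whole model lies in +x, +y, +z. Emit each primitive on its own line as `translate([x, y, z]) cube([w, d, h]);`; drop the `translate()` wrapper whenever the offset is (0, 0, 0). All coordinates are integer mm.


cube([115, 115, 1254]);
translate([1738, 0, 0]) cube([115, 115, 1254]);
translate([115, 0, 192]) cube([1623, 115, 65]);
translate([115, 0, 1028]) cube([1623, 115, 65]);
translate([294, 115, 84]) cube([61, 16, 1132]);
translate([534, 115, 84]) cube([61, 16, 1132]);
translate([774, 115, 84]) cube([61, 16, 1132]);
translate([1014, 115, 84]) cube([61, 16, 1132]);
translate([1254, 115, 84]) cube([61, 16, 1132]);
translate([1494, 115, 84]) cube([61, 16, 1132]);


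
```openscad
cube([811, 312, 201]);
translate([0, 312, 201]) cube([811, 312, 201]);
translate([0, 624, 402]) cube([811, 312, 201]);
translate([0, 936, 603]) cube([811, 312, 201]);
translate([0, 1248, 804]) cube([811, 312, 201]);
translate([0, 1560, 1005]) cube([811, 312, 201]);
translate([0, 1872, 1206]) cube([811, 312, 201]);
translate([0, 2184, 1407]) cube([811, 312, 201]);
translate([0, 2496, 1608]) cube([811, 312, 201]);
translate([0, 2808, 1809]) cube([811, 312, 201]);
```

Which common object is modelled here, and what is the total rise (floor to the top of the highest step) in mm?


A staircase. The total rise is 2010 mm.

10 identical blocks, each offset up and back from the previous — a staircase. Each step is 201 mm tall and there are 10 of them, so the total rise is 10 × 201 = 2010 mm.


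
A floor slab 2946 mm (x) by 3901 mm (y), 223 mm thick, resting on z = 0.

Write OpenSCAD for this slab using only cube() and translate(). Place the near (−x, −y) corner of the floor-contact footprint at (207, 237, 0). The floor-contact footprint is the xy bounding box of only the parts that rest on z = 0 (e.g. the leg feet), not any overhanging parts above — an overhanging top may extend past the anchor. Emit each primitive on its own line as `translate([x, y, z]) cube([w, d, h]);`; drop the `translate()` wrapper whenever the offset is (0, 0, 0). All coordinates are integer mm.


translate([207, 237, 0]) cube([2946, 3901, 223]);


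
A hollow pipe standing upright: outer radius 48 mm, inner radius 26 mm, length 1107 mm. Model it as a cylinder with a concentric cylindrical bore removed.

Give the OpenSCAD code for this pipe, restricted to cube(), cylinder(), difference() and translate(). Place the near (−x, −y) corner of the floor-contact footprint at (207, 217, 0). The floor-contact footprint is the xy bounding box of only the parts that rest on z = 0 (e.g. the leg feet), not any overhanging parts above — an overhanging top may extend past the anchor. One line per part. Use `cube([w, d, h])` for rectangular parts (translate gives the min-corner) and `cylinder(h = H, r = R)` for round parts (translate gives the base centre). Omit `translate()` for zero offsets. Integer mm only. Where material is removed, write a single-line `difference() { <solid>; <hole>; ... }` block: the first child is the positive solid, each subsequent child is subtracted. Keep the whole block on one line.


difference() { translate([255, 265, 0]) cylinder(h = 1107, r = 48); translate([255, 265, 0]) cylinder(h = 1107, r = 26); }


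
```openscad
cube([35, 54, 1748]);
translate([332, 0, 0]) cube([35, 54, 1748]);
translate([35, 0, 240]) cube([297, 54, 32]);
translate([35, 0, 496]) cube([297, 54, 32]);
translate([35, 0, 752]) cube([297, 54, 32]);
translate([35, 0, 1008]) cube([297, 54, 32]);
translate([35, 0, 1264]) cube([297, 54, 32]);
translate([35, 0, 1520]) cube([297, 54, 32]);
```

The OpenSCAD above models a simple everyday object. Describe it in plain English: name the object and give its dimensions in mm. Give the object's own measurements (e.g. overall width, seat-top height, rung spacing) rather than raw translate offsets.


A straight ladder. Two 35×54 mm vertical rails, 1748 mm tall, stand 367 mm apart (outside-to-outside) with their front faces coplanar on the −y side. 6 rungs, each 54 mm deep and 32 mm tall, span between the inner faces of the rails, front faces flush with the rails. The lowest rung's underside is at z = 240 mm and rungs are spaced 256 mm apart (underside to underside).


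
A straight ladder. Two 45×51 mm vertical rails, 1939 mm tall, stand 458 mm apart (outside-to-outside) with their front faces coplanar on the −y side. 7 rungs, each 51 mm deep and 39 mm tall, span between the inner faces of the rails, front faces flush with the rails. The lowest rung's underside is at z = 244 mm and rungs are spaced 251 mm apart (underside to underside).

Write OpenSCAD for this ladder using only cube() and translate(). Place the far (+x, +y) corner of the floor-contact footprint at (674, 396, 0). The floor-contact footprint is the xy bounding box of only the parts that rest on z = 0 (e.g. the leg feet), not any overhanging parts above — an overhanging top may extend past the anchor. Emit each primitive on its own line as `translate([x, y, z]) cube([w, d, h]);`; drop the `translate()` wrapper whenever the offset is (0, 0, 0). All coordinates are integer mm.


translate([216, 345, 0]) cube([45, 51, 1939]);
translate([629, 345, 0]) cube([45, 51, 1939]);
translate([261, 345, 244]) cube([368, 51, 39]);
translate([261, 345, 495]) cube([368, 51, 39]);
translate([261, 345, 746]) cube([368, 51, 39]);
translate([261, 345, 997]) cube([368, 51, 39]);
translate([261, 345, 1248]) cube([368, 51, 39]);
translate([261, 345, 1499]) cube([368, 51, 39]);
translate([261, 345, 1750]) cube([368, 51, 39]);


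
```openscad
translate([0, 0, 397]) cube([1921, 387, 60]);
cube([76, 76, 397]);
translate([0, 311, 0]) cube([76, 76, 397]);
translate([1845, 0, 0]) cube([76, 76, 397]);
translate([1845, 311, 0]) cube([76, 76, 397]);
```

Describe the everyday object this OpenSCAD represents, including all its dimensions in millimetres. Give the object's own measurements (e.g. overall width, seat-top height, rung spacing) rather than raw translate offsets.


A long wooden bench with a 1921 mm (x) × 387 mm (y) seat, 60 mm thick, its top surface 457 mm above the floor. Four 76 mm square legs at the seat corners, flush with the edges, run from z = 0 to the seat underside.


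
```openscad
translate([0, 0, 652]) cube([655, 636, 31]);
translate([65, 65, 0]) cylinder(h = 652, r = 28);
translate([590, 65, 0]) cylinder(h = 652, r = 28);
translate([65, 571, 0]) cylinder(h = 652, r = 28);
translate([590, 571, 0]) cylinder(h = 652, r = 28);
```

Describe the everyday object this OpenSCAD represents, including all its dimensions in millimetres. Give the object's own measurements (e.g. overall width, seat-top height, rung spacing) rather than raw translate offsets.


A table: top 655 mm (x) × 636 mm (y), 31 mm thick, upper face at z = 683 mm, on four round legs of 56 mm diameter, each leg's bounding box inset 37 mm from the nearest pair of top edges from z = 0 to the bottom of the top.


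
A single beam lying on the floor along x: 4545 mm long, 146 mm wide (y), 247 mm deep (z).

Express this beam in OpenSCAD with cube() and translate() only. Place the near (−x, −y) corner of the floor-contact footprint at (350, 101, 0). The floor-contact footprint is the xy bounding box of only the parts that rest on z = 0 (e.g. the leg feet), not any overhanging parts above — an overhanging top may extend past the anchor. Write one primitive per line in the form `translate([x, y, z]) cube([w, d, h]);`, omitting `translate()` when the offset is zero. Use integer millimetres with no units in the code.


translate([350, 101, 0]) cube([4545, 146, 247]);


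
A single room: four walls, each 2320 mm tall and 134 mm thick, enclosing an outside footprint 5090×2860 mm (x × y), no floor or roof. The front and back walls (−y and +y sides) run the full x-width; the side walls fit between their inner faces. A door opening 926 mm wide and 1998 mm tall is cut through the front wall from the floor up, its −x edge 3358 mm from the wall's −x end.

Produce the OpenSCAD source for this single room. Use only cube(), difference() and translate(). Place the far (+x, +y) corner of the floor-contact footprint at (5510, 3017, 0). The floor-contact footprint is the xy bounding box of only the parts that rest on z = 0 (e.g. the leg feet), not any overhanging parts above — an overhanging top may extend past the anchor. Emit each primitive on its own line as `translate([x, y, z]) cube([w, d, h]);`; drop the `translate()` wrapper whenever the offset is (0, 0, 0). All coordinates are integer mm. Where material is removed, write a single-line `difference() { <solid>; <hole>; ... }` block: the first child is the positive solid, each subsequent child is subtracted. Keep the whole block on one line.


difference() { translate([420, 157, 0]) cube([5090, 134, 2320]); translate([3778, 157, 0]) cube([926, 134, 1998]); }
translate([420, 2883, 0]) cube([5090, 134, 2320]);
translate([420, 291, 0]) cube([134, 2592, 2320]);
translate([5376, 291, 0]) cube([134, 2592, 2320]);


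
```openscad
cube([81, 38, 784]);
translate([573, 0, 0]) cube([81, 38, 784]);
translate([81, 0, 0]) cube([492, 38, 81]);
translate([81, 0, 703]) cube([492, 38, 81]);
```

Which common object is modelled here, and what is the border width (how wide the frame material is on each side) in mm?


A picture frame. The border width is 81 mm.

Four thin pieces enclosing a rectangular opening — a picture frame. The two full-height stiles are 784 mm tall; the top rail sits at z = 703 and is 81 mm tall, so the border above the opening is 784 − 703 = 81 mm, matching the stile x-width.


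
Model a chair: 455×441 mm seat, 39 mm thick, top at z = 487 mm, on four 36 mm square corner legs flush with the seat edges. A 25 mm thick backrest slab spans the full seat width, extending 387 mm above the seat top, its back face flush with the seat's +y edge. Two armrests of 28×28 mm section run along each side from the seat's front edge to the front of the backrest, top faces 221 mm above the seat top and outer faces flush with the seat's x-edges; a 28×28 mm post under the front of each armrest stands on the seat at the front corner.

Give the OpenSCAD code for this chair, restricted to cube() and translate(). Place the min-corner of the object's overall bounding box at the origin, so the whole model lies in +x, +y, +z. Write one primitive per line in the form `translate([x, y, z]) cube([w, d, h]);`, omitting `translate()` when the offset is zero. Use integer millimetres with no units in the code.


translate([0, 0, 448]) cube([455, 441, 39]);
cube([36, 36, 448]);
translate([419, 0, 0]) cube([36, 36, 448]);
translate([0, 405, 0]) cube([36, 36, 448]);
translate([419, 405, 0]) cube([36, 36, 448]);
translate([0, 416, 487]) cube([455, 25, 387]);
translate([0, 0, 680]) cube([28, 416, 28]);
translate([427, 0, 680]) cube([28, 416, 28]);
translate([0, 0, 487]) cube([28, 28, 193]);
translate([427, 0, 487]) cube([28, 28, 193]);


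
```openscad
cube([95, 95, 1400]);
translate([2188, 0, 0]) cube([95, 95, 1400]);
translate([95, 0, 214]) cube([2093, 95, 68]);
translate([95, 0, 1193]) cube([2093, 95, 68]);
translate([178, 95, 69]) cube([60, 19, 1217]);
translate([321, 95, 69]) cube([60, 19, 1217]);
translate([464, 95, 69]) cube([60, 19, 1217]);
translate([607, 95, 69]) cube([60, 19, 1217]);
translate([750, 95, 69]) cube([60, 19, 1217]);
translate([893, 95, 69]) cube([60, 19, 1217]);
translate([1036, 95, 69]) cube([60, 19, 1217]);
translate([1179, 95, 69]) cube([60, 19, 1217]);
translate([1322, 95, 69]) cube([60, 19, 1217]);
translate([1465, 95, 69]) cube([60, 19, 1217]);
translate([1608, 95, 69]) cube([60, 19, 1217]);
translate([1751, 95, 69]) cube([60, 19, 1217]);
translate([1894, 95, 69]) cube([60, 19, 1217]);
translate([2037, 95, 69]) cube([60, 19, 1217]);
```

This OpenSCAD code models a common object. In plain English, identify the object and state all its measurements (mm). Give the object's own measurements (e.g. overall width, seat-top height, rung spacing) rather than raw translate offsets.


A fence section. Two 95×95 mm posts, 1400 mm tall, stand on the floor with a clear span of 2093 mm between their inner faces. Two horizontal rails of 95×68 mm section span the gap between the posts with their undersides at z = 214 mm and z = 1193 mm, flush with the posts' −y face. 14 pickets, each 60 mm wide, 19 mm thick and 1217 mm tall, are fixed to the +y face of the rails with their bottoms at z = 69 mm, spaced across the span with a 83 mm gap after the −x post and between neighbouring pickets, with 91 mm left before the +x post.


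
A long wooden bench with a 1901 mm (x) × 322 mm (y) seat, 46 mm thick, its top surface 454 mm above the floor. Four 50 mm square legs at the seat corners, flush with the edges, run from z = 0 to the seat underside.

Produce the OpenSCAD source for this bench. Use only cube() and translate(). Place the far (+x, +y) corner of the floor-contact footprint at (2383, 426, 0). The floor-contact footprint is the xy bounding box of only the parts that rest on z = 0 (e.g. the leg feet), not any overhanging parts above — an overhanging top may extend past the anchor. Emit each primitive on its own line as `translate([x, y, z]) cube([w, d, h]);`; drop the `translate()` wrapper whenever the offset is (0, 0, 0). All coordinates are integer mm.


translate([482, 104, 408]) cube([1901, 322, 46]);
translate([482, 104, 0]) cube([50, 50, 408]);
translate([482, 376, 0]) cube([50, 50, 408]);
translate([2333, 104, 0]) cube([50, 50, 408]);
translate([2333, 376, 0]) cube([50, 50, 408]);


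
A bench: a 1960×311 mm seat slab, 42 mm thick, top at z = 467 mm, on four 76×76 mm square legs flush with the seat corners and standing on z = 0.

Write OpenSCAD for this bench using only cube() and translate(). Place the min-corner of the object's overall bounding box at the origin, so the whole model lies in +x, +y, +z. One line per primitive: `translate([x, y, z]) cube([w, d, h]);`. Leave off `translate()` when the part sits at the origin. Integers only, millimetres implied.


translate([0, 0, 425]) cube([1960, 311, 42]);
cube([76, 76, 425]);
translate([0, 235, 0]) cube([76, 76, 425]);
translate([1884, 0, 0]) cube([76, 76, 425]);
translate([1884, 235, 0]) cube([76, 76, 425]);


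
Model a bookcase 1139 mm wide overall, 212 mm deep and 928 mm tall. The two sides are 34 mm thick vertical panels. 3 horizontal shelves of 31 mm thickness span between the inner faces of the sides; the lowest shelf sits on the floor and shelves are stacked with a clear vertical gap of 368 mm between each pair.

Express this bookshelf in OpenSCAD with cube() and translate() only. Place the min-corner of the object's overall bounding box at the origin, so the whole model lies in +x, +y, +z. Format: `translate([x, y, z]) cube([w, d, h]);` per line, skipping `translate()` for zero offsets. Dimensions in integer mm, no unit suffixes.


cube([34, 212, 928]);
translate([1105, 0, 0]) cube([34, 212, 928]);
translate([34, 0, 0]) cube([1071, 212, 31]);
translate([34, 0, 399]) cube([1071, 212, 31]);
translate([34, 0, 798]) cube([1071, 212, 31]);


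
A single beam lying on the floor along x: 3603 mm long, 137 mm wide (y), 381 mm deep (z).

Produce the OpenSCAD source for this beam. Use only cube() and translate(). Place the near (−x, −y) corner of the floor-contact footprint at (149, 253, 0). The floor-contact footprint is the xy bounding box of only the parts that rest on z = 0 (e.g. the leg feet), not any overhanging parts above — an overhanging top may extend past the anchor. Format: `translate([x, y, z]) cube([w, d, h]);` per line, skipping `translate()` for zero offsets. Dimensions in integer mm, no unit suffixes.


translate([149, 253, 0]) cube([3603, 137, 381]);


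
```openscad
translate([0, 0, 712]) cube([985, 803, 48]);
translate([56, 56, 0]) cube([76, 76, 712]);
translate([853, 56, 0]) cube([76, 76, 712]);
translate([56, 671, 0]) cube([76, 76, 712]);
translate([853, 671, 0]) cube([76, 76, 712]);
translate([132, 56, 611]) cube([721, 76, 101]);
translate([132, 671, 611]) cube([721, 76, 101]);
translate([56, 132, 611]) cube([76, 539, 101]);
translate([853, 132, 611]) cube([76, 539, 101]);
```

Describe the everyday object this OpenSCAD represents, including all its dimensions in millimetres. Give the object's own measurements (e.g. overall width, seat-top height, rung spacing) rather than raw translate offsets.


A table: top 985 mm (x) × 803 mm (y), 48 mm thick, upper face at z = 760 mm, on four 76×76 mm square legs, each inset 56 mm from the nearest pair of top edges from z = 0 to the bottom of the top. Four apron rails, 76 mm thick and 101 mm tall, run between adjacent legs with their top edges flush with the underside of the top and their outer faces flush with the legs' outer faces.


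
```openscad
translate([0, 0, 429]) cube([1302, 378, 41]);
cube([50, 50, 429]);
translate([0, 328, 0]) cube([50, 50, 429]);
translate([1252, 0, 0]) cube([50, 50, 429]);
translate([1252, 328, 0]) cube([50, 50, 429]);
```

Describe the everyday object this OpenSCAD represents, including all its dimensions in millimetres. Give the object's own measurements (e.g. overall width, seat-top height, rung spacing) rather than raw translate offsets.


A bench: a 1302×378 mm seat slab, 41 mm thick, top at z = 470 mm, on four 50×50 mm square legs flush with the seat corners and standing on z = 0.


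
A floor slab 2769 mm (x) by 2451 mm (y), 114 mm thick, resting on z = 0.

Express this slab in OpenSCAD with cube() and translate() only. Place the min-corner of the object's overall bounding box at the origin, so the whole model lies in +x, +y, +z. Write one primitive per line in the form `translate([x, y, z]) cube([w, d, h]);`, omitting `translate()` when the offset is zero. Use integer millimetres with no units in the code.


cube([2769, 2451, 114]);


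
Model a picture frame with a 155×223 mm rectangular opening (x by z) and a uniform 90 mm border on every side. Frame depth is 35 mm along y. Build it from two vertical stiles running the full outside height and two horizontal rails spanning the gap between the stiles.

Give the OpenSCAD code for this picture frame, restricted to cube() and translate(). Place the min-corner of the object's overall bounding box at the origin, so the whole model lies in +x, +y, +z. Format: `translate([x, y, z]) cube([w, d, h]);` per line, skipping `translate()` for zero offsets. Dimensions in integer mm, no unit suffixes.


cube([90, 35, 403]);
translate([245, 0, 0]) cube([90, 35, 403]);
translate([90, 0, 0]) cube([155, 35, 90]);
translate([90, 0, 313]) cube([155, 35, 90]);


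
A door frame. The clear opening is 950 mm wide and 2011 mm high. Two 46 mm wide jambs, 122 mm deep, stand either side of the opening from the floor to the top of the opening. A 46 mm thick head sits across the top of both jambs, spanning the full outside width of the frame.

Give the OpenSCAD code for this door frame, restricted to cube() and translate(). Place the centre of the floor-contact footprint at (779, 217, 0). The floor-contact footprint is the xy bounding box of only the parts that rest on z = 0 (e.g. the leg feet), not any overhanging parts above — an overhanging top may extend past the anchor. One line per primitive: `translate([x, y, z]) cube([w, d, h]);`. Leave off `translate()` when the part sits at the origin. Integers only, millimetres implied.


translate([258, 156, 0]) cube([46, 122, 2011]);
translate([1254, 156, 0]) cube([46, 122, 2011]);
translate([258, 156, 2011]) cube([1042, 122, 46]);


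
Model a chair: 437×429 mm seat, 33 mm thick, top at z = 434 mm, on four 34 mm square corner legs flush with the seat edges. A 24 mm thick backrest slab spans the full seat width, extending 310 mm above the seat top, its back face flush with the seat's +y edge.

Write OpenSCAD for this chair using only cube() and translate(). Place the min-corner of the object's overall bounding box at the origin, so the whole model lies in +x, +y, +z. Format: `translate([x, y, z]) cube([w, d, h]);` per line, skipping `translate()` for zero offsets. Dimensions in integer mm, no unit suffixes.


translate([0, 0, 401]) cube([437, 429, 33]);
cube([34, 34, 401]);
translate([403, 0, 0]) cube([34, 34, 401]);
translate([0, 395, 0]) cube([34, 34, 401]);
translate([403, 395, 0]) cube([34, 34, 401]);
translate([0, 405, 434]) cube([437, 24, 310]);


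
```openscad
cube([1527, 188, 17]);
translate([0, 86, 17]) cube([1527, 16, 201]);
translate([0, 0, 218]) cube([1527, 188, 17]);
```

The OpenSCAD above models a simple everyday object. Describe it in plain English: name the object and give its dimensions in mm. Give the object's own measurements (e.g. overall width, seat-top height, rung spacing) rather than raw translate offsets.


An I-beam lying along x, 1527 mm long. Overall section height 235 mm. Two flanges 188 mm wide (y) and 17 mm thick, one on the floor and one at the top; a web 16 mm thick runs between them, centred on the flange width.


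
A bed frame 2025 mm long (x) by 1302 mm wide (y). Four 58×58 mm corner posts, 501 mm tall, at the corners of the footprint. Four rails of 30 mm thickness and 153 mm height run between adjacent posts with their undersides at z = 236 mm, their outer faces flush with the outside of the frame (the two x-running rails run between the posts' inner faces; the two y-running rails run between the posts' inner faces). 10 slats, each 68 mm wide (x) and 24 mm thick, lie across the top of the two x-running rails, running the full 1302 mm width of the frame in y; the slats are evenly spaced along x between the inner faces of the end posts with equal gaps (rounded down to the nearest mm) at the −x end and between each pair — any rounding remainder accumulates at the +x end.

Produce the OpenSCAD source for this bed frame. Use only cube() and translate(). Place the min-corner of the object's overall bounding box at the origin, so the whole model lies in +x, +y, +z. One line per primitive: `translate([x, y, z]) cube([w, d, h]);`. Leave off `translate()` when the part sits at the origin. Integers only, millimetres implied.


cube([58, 58, 501]);
translate([0, 1244, 0]) cube([58, 58, 501]);
translate([1967, 0, 0]) cube([58, 58, 501]);
translate([1967, 1244, 0]) cube([58, 58, 501]);
translate([58, 0, 236]) cube([1909, 30, 153]);
translate([58, 1272, 236]) cube([1909, 30, 153]);
translate([0, 58, 236]) cube([30, 1186, 153]);
translate([1995, 58, 236]) cube([30, 1186, 153]);
translate([169, 0, 389]) cube([68, 1302, 24]);
translate([348, 0, 389]) cube([68, 1302, 24]);
translate([527, 0, 389]) cube([68, 1302, 24]);
translate([706, 0, 389]) cube([68, 1302, 24]);
translate([885, 0, 389]) cube([68, 1302, 24]);
translate([1064, 0, 389]) cube([68, 1302, 24]);
translate([1243, 0, 389]) cube([68, 1302, 24]);
translate([1422, 0, 389]) cube([68, 1302, 24]);
translate([1601, 0, 389]) cube([68, 1302, 24]);
translate([1780, 0, 389]) cube([68, 1302, 24]);


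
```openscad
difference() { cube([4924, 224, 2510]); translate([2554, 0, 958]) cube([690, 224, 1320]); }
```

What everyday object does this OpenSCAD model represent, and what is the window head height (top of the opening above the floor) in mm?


A wall with a window opening. The window head height is 2278 mm.

A wall with a rectangular opening subtracted — a window. Sill at z = 958, opening 1320 mm tall, so the head is at 958 + 1320 = 2278 mm.


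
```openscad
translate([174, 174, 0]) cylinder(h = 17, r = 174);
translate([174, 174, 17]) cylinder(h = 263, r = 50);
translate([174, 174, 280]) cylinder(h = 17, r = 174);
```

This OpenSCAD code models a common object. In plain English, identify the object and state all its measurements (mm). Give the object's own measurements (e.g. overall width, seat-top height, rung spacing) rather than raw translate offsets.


A spool: two coaxial disc flanges of radius 174 mm and thickness 17 mm, joined by a core cylinder of radius 50 mm and height 263 mm. The lower flange rests on z = 0 and the three cylinders share a vertical axis.


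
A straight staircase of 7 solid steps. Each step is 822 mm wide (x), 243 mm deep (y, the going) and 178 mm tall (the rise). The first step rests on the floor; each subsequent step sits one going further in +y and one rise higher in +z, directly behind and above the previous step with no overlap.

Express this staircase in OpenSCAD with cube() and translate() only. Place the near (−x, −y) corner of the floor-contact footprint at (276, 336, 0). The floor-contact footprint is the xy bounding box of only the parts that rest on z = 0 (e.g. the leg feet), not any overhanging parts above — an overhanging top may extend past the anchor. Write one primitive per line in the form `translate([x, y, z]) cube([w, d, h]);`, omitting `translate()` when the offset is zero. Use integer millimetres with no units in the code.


translate([276, 336, 0]) cube([822, 243, 178]);
translate([276, 579, 178]) cube([822, 243, 178]);
translate([276, 822, 356]) cube([822, 243, 178]);
translate([276, 1065, 534]) cube([822, 243, 178]);
translate([276, 1308, 712]) cube([822, 243, 178]);
translate([276, 1551, 890]) cube([822, 243, 178]);
translate([276, 1794, 1068]) cube([822, 243, 178]);


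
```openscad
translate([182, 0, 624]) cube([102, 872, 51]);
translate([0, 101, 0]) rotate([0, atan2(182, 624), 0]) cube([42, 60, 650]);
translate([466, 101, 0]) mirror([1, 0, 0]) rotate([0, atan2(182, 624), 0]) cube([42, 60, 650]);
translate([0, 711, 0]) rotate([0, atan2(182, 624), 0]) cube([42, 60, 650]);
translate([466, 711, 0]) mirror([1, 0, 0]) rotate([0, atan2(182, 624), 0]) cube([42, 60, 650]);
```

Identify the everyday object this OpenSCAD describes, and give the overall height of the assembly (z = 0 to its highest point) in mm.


A sawhorse. The overall height is 675 mm.

A beam across two mirrored pairs of raked legs — a sawhorse. The beam's underside is at z = 624 (matching the legs' vertical rise in atan2(182, 624)) and the beam is 51 mm tall, so its top is at 624 + 51 = 675 mm. The raked legs top out at the beam's underside, so that is the highest point.


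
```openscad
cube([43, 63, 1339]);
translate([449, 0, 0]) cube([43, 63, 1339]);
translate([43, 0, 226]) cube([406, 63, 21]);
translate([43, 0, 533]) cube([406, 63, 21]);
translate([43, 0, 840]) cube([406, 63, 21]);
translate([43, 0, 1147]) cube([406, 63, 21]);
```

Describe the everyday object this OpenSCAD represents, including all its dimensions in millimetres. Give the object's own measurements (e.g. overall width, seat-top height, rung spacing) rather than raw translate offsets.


A straight ladder. Two 43×63 mm vertical rails, 1339 mm tall, stand 492 mm apart (outside-to-outside) with their front faces coplanar on the −y side. 4 rungs, each 63 mm deep and 21 mm tall, span between the inner faces of the rails, front faces flush with the rails. The lowest rung's underside is at z = 226 mm and rungs are spaced 307 mm apart (underside to underside).


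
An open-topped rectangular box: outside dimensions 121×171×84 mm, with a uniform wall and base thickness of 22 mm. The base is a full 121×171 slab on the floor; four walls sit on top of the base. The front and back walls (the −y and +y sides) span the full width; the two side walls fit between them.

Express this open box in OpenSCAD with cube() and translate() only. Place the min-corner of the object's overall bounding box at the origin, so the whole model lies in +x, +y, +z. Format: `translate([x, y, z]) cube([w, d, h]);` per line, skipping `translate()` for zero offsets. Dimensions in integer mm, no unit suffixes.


cube([121, 171, 22]);
translate([0, 0, 22]) cube([121, 22, 62]);
translate([0, 149, 22]) cube([121, 22, 62]);
translate([0, 22, 22]) cube([22, 127, 62]);
translate([99, 22, 22]) cube([22, 127, 62]);


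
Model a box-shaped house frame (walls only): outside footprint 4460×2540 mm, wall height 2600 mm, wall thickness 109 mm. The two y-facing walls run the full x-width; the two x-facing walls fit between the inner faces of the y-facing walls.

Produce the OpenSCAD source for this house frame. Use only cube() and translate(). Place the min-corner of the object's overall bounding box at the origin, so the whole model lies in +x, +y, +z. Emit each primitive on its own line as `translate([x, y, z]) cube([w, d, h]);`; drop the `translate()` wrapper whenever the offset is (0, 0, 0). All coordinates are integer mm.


cube([4460, 109, 2600]);
translate([0, 2431, 0]) cube([4460, 109, 2600]);
translate([0, 109, 0]) cube([109, 2322, 2600]);
translate([4351, 109, 0]) cube([109, 2322, 2600]);


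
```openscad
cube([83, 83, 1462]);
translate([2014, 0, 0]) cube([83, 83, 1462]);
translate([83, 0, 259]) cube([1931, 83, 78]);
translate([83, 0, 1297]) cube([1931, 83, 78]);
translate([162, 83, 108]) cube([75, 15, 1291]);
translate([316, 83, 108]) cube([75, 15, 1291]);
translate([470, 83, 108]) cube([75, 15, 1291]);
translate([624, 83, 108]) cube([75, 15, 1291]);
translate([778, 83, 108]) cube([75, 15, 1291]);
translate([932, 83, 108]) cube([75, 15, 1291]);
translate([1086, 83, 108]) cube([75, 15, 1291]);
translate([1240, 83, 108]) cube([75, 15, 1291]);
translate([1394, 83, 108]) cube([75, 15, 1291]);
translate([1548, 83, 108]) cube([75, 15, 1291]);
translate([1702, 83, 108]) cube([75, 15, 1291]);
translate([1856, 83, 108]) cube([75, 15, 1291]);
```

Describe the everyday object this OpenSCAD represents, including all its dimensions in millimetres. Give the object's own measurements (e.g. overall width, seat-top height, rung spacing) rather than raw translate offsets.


A fence section. Two 83×83 mm posts, 1462 mm tall, stand on the floor with a clear span of 1931 mm between their inner faces. Two horizontal rails of 83×78 mm section span the gap between the posts with their undersides at z = 259 mm and z = 1297 mm, flush with the posts' −y face. 12 pickets, each 75 mm wide, 15 mm thick and 1291 mm tall, are fixed to the +y face of the rails with their bottoms at z = 108 mm, spaced across the span with a 79 mm gap after the −x post and between neighbouring pickets, with 83 mm left before the +x post.


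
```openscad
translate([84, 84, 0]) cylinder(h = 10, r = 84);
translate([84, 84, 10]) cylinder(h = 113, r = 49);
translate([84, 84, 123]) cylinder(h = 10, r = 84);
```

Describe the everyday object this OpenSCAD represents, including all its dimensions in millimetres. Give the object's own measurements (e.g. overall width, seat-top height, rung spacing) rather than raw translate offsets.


A spool: two coaxial disc flanges of radius 84 mm and thickness 10 mm, joined by a core cylinder of radius 49 mm and height 113 mm. The lower flange rests on z = 0 and the three cylinders share a vertical axis.


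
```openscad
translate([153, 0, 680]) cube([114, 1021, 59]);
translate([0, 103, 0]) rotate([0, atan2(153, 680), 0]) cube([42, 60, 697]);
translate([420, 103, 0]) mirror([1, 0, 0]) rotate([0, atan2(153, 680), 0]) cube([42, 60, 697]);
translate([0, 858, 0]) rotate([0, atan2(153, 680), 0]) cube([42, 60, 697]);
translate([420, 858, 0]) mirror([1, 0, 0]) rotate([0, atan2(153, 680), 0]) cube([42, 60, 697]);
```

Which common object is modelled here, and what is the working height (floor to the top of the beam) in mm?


A sawhorse. The overall height is 739 mm.

A beam across two mirrored pairs of raked legs — a sawhorse. The beam's underside is at z = 680 (matching the legs' vertical rise in atan2(153, 680)) and the beam is 59 mm tall, so its top is at 680 + 59 = 739 mm. The raked legs top out at the beam's underside, so that is the highest point.


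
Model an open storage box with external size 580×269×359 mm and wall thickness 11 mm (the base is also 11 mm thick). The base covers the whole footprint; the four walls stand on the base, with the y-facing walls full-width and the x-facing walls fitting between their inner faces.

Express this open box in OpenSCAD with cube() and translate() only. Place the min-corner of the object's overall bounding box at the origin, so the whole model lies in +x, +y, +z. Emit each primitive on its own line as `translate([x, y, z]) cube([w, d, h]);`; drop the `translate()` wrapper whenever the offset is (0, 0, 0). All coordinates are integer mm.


cube([580, 269, 11]);
translate([0, 0, 11]) cube([580, 11, 348]);
translate([0, 258, 11]) cube([580, 11, 348]);
translate([0, 11, 11]) cube([11, 247, 348]);
translate([569, 11, 11]) cube([11, 247, 348]);


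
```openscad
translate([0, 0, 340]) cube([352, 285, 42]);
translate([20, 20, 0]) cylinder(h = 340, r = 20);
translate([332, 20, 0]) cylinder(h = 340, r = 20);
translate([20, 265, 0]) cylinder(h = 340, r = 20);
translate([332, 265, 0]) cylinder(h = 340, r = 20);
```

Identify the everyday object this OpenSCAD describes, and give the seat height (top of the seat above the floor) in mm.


A stool. The seat height is 382 mm.

A 352×285×42 slab at z = 340 on four corner cylinders — a stool. The seat top is 340 + 42 = 382 mm.


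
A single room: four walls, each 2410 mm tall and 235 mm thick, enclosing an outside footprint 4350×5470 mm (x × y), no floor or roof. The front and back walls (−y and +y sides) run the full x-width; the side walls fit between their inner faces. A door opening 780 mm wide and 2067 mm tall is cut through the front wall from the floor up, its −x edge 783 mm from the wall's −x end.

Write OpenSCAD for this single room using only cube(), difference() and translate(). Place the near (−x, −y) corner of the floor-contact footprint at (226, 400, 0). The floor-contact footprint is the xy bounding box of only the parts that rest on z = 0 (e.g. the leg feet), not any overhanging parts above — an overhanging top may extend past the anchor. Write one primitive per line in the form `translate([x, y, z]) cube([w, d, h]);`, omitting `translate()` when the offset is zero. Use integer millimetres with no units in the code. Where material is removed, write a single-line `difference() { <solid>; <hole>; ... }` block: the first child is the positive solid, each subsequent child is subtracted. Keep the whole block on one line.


difference() { translate([226, 400, 0]) cube([4350, 235, 2410]); translate([1009, 400, 0]) cube([780, 235, 2067]); }
translate([226, 5635, 0]) cube([4350, 235, 2410]);
translate([226, 635, 0]) cube([235, 5000, 2410]);
translate([4341, 635, 0]) cube([235, 5000, 2410]);


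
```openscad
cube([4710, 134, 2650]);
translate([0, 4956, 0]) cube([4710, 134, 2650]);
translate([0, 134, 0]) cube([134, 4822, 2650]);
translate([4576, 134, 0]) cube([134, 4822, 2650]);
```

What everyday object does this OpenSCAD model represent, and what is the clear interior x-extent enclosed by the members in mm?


A house (or room) frame. The interior width is 4442 mm.

Four 2650 mm walls enclosing a rectangle with no floor or roof — a room or house frame. Outside width is 4710 mm and wall thickness is 134 mm, so the interior width is 4710 − 2 × 134 = 4442 mm.


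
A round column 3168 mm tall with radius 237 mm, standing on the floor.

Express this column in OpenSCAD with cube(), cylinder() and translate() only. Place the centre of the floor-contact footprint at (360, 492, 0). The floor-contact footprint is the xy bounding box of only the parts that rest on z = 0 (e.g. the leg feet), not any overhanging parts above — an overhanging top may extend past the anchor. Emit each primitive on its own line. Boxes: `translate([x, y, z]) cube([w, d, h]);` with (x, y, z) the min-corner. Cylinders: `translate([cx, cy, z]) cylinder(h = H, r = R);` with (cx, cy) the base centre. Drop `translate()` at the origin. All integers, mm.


translate([360, 492, 0]) cylinder(h = 3168, r = 237);


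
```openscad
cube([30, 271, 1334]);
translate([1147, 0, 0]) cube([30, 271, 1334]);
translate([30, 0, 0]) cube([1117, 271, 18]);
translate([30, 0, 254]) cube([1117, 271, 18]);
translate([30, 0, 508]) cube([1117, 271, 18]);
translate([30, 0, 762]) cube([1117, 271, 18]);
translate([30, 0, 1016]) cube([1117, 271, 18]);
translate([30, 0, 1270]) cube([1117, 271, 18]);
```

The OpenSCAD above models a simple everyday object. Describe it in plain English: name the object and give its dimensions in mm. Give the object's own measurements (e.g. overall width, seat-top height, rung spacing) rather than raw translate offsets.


An open bookshelf. Two side panels, each 30 mm thick, 271 mm deep and 1334 mm tall, stand 1177 mm apart (outside-to-outside). Between them sit 6 shelves, each 18 mm thick and 271 mm deep, spanning the full gap between the sides. The bottom shelf rests on the floor (its underside at z = 0) and the clear gap between one shelf's top and the next shelf's underside is 236 mm.
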